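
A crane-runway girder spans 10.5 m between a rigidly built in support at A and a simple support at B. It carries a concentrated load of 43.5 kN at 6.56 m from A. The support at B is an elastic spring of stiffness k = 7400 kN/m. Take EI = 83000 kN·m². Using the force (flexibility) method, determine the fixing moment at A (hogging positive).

M_A = 79.61 kN·m

Release the roller at B. Primary structure: cantilever fixed at A.
Downward deflection at the released point B due to the loads:
  point load 43.5 at a = 6.56: Pa²(3L − a)/(6EI) = 7781/EI
Flexibility coefficient — unit upward force at B: δ_{BB} = L³/(3EI) = 385.9/EI.
With EI = 83000 kN·m²: δ_0 = 0.093748 m and δ_{BB} = 0.004649 m/kN.
Compatibility — the spring shortens by R_B/k under the reaction it provides: δ_0 − R_B·δ_{BB} = R_B/k. With 1/k = 0.000135 m/kN, R_B = δ_0 / (δ_{BB} + 1/k) = 0.093748 / (0.004649 + 0.000135) = 19.6 kN.
Moment equilibrium about A: M_A = Σ(load moments about A) − R_B·L = 285.4 − 19.6×10.5 = 79.61 kN·m.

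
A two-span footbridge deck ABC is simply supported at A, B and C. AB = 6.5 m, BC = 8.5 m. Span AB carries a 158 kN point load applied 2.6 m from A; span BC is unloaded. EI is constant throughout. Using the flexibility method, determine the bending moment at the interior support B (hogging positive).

M_B = 74.77 kN·m

Release continuity at B by inserting a hinge; the redundant is the internal moment M_B. The primary structure is two simply-supported spans AB and BC.
Rotations at B on the released spans (each span's end-slope, ×1/EI):
  span AB: point load 158 at a = 2.6: Pab(L + a)/(6LEI) = 373.8/EI
  relative rotation θ_0 = (373.8 + 0)/EI = 373.8/EI
A unit hogging moment at B produces rotation L₁/(3EI) + L₂/(3EI) = 5/EI.
Compatibility: M_B·(L₁+L₂)/(3EI) = θ_0, giving M_B = 74.77 kN·m (hogging).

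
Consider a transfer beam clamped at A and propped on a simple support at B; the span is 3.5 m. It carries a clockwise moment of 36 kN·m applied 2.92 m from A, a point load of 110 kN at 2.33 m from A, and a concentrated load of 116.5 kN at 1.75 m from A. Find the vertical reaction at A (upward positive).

R_A = 118.2 kN

Choose R_B as the redundant. The primary structure is the cantilever fixed at A.
Deflection at B on the released cantilever, summing each load's contribution:
  clockwise couple 36 at a = 2.92: M₀a(2L − a)/(2EI) = 214.4/EI
  point load 110 at a = 2.33: Pa²(3L − a)/(6EI) = 813.2/EI
  point load 116.5 at a = 1.75: Pa²(3L − a)/(6EI) = 520.3/EI
  δ_0 = 1548/EI
Tip deflection under a unit load at B: L³/(3EI) = 14.29/EI.
Compatibility at B: δ_0 − R_B·δ_{BB} = 0, so R_B = 1548/14.29 = 108.3 kN.
Vertical equilibrium: R_A = ΣP − R_B = 226.5 − 108.3 = 118.2 kN.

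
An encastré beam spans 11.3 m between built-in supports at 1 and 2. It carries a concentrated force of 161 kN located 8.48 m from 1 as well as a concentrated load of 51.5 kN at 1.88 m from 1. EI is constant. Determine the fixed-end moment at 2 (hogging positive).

Release both end moments; the primary structure is a simply-supported span 12 with redundants M_1 and M_2.
End rotations of the released simple span under the applied load (×1/EI):
  at 1: point load 161 at a = 8.48: Pab(L + b)/(6LEI) = 801.8/EI
  at 2: point load 161 at a = 8.48: Pab(L + a)/(6LEI) = 1123/EI
  at 1: point load 51.5 at a = 1.88: Pab(L + b)/(6LEI) = 278.7/EI
  at 2: point load 51.5 at a = 1.88: Pab(L + a)/(6LEI) = 177.3/EI
  θ_10 = 1081/EI,  θ_20 = 1301/EI
Flexibility coefficients: a unit moment at one end gives L/(3EI) there and L/(6EI) at the far end, so f₁₁ = f₂₂ = 3.767/EI and f₁₂ = f₂₁ = 1.883/EI.
Compatibility — zero rotation at each built-in end:
  3.767 M_1 + 1.883 M_2 = 1081
  1.883 M_1 + 3.767 M_2 = 1301
Solving the pair gives M_1 = 152.3 kN·m and M_2 = 269.1 kN·m (hogging).

M_2 = 269.1 kN·m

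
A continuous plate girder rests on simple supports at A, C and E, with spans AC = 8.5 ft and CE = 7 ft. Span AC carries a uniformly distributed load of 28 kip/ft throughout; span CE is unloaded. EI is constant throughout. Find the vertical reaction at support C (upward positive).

Take M_C as the redundant. Released structure: two simple spans AC and CE with a hinge at C.
Discontinuity in slope at C on the released structure — sum the simple-span end rotations:
  span AC: UDL 28: wL³/(24EI) = 716.5/EI
  relative rotation θ_0 = (716.5 + 0)/EI = 716.5/EI
A unit hogging moment at C produces rotation L₁/(3EI) + L₂/(3EI) = 5.167/EI.
Compatibility: M_C·(L₁+L₂)/(3EI) = θ_0, giving M_C = 138.7 kip·ft (hogging).
Span AC, ΣM about A with M_C applied at C: R_C^{AC}·8.5 = 1012 + 138.7, so R_C^{AC} = 135.3 kip and R_A = 238 − 135.3 = 102.7 kip.
Span CE, ΣM about E: R_C^{CE}·7 = 0 + 138.7, so R_C^{CE} = 19.81 kip and R_E = 0 − 19.81 = -19.81 kip.
R_C = 135.3 + 19.81 = 155.1 kip.

R_C = 155.1 kip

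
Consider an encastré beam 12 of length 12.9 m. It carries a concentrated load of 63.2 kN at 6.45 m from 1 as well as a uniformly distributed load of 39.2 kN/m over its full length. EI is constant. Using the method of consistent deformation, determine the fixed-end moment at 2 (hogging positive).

M_2 = 645.5 kN·m

Release both end moments; the primary structure is a simply-supported span 12 with redundants M_1 and M_2.
Simple-span end rotations at 1 and 2 under the given loads:
  at 1: point load 63.2 at a = 6.45: Pab(L + b)/(6LEI) = 657.3/EI
  at 2: point load 63.2 at a = 6.45: Pab(L + a)/(6LEI) = 657.3/EI
  at 1: UDL 39.2: wL³/(24EI) = 3506/EI
  at 2: UDL 39.2: wL³/(24EI) = 3506/EI
  θ_10 = 4164/EI,  θ_20 = 4164/EI
Flexibility coefficients: a unit moment at one end gives L/(3EI) there and L/(6EI) at the far end, so f₁₁ = f₂₂ = 4.3/EI and f₁₂ = f₂₁ = 2.15/EI.
Compatibility — zero rotation at each built-in end:
  4.3 M_1 + 2.15 M_2 = 4164
  2.15 M_1 + 4.3 M_2 = 4164
Solving the pair gives M_1 = 645.5 kN·m and M_2 = 645.5 kN·m (hogging).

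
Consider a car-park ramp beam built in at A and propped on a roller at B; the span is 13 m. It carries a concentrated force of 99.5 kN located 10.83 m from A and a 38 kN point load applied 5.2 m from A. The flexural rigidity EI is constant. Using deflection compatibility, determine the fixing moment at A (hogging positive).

M_A = 199.8 kN·m

Release the roller at B. Primary structure: cantilever fixed at A.
Deflection at B on the released cantilever, summing each load's contribution:
  point load 99.5 at a = 10.83: Pa²(3L − a)/(6EI) = 54792/EI
  point load 38 at a = 5.2: Pa²(3L − a)/(6EI) = 5788/EI
  δ_0 = 60580/EI
Flexibility coefficient — unit upward force at B: δ_{BB} = L³/(3EI) = 732.3/EI.
Compatibility at B: δ_0 − R_B·δ_{BB} = 0, so R_B = 60580/732.3 = 82.72 kN.
Moment equilibrium about A: M_A = Σ(load moments about A) − R_B·L = 1275 − 82.72×13 = 199.8 kN·m.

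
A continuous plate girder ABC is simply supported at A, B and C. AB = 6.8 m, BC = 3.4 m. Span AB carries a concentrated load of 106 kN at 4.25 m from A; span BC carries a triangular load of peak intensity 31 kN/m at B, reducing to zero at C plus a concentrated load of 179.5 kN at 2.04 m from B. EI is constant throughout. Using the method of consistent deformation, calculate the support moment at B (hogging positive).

Insert a hinge at B; M_B is the redundant, and each span becomes simply supported.
Rotations at B on the released spans (each span's end-slope, ×1/EI):
  span AB: point load 106 at a = 4.25: Pab(L + a)/(6LEI) = 311.1/EI
  span BC: triangular load, peak 31: w₀L³/(45EI) = 27.08/EI
  span BC: point load 179.5 at a = 2.04: Pab(L + b)/(6LEI) = 116.2/EI
  relative rotation θ_0 = (311.1 + 143.3)/EI = 454.4/EI
A unit hogging moment at B produces rotation L₁/(3EI) + L₂/(3EI) = 3.4/EI.
Compatibility: M_B·(L₁+L₂)/(3EI) = θ_0, giving M_B = 133.6 kN·m (hogging).

M_B = 133.6 kN·m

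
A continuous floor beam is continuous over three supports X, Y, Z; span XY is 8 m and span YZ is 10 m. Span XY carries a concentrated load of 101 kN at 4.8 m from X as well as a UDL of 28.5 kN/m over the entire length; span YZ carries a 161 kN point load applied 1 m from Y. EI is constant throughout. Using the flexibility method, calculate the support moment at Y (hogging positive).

M_Y = 246.8 kN·m

Take M_Y as the redundant. Released structure: two simple spans XY and YZ with a hinge at Y.
Discontinuity in slope at Y on the released structure — sum the simple-span end rotations:
  span XY: point load 101 at a = 4.8: Pab(L + a)/(6LEI) = 413.7/EI
  span XY: UDL 28.5: wL³/(24EI) = 608/EI
  span YZ: point load 161 at a = 1: Pab(L + b)/(6LEI) = 458.9/EI
  relative rotation θ_0 = (1022 + 458.9)/EI = 1481/EI
A unit hogging moment at Y produces rotation L₁/(3EI) + L₂/(3EI) = 6/EI.
Compatibility: M_Y·(L₁+L₂)/(3EI) = θ_0, giving M_Y = 246.8 kN·m (hogging).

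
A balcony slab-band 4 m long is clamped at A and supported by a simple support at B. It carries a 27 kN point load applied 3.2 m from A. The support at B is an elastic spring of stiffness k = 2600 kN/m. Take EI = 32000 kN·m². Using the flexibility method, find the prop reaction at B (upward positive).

R_B = 12.05 kN

Take the reaction at B as the redundant and release it; the primary structure is a cantilever fixed at A.
Free-end deflection of the primary structure under the applied loading (downward +):
  point load 27 at a = 3.2: Pa²(3L − a)/(6EI) = 405.5/EI
Flexibility coefficient — unit upward force at B: δ_{BB} = L³/(3EI) = 21.33/EI.
With EI = 32000 kN·m²: δ_0 = 0.012672 m and δ_{BB} = 0.000667 m/kN.
Compatibility — the spring shortens by R_B/k under the reaction it provides: δ_0 − R_B·δ_{BB} = R_B/k. With 1/k = 0.000385 m/kN, R_B = δ_0 / (δ_{BB} + 1/k) = 0.012672 / (0.000667 + 0.000385) = 12.05 kN.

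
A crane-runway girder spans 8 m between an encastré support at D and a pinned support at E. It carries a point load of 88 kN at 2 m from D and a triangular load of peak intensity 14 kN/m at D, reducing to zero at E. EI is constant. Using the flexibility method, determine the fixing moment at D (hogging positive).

Remove the prop at E; the released (primary) structure is a cantilever built in at D.
Primary-structure tip deflection at E by superposition:
  point load 88 at a = 2: Pa²(3L − a)/(6EI) = 1291/EI
  triangular load, peak 14 at the fixed end: w₀L⁴/(30EI) = 1911/EI
  δ_0 = 3202/EI
Flexibility coefficient — unit upward force at E: δ_{EE} = L³/(3EI) = 170.7/EI.
Compatibility at E: δ_0 − R_E·δ_{EE} = 0, so R_E = 3202/170.7 = 18.76 kN.
Moment equilibrium about D: M_D = Σ(load moments about D) − R_E·L = 325.3 − 18.76×8 = 175.2 kN·m.

M_D = 175.2 kN·m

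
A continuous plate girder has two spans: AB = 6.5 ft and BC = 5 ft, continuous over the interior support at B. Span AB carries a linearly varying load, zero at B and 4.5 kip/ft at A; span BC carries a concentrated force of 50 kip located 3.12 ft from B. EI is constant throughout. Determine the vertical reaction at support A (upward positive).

Take M_B as the redundant. Released structure: two simple spans AB and BC with a hinge at B.
End slopes at the hinge B, treating each span as simply supported:
  span AB: triangular load, peak 4.5: 7w₀L³/(360EI) = 24.03/EI
  span BC: point load 50 at a = 3.12: Pab(L + b)/(6LEI) = 67.26/EI
  relative rotation θ_0 = (24.03 + 67.26)/EI = 91.29/EI
A unit hogging moment at B produces rotation L₁/(3EI) + L₂/(3EI) = 3.833/EI.
Compatibility: M_B·(L₁+L₂)/(3EI) = θ_0, giving M_B = 23.81 kip·ft (hogging).
Span AB, ΣM about A with M_B applied at B: R_B^{AB}·6.5 = 31.69 + 23.81, so R_B^{AB} = 8.539 kip and R_A = 14.62 − 8.539 = 6.086 kip.

R_A = 6.086 kip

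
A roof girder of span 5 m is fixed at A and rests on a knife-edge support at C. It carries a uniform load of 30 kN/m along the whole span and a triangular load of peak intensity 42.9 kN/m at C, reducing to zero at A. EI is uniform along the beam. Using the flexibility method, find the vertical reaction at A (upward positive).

Choose R_C as the redundant. The primary structure is the cantilever fixed at A.
Free-end deflection of the primary structure under the applied loading (downward +):
  UDL 30: wL⁴/(8EI) = 2344/EI
  triangular load, peak 42.9 at the free end: 11w₀L⁴/(120EI) = 2458/EI
  δ_0 = 4802/EI
Tip deflection under a unit load at C: L³/(3EI) = 41.67/EI.
Compatibility at C: δ_0 − R_C·δ_{CC} = 0, so R_C = 4802/41.67 = 115.2 kN.
Vertical equilibrium: R_A = ΣP − R_C = 257.2 − 115.2 = 142 kN.

R_A = 142 kN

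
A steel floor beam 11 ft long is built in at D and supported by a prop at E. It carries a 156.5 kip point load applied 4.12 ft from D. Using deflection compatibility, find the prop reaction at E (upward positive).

R_E = 28.82 kip

Remove the prop at E; the released (primary) structure is a cantilever built in at D.
Downward deflection at the released point E due to the loads:
  point load 156.5 at a = 4.12: Pa²(3L − a)/(6EI) = 12787/EI
Flexibility coefficient — unit upward force at E: δ_{EE} = L³/(3EI) = 443.7/EI.
Compatibility at E: δ_0 − R_E·δ_{EE} = 0, so R_E = 12787/443.7 = 28.82 kip.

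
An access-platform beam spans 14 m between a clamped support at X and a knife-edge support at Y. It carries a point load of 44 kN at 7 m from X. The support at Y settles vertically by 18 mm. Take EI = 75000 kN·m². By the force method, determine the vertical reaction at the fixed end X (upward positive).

R_X = 31.73 kN

Take the reaction at Y as the redundant and release it; the primary structure is a cantilever fixed at X.
Free-end deflection of the primary structure under the applied loading (downward +):
  point load 44 at a = 7: Pa²(3L − a)/(6EI) = 12577/EI
Tip deflection under a unit load at Y: L³/(3EI) = 914.7/EI.
With EI = 75000 kN·m²: δ_0 = 0.16769 m and δ_{YY} = 0.012196 m/kN.
Compatibility — the beam at Y must follow the support down by 0.018 m: δ_0 − R_Y·δ_{YY} = 0.018, so R_Y = (0.16769 − 0.018)/0.012196 = 12.27 kN.
Vertical equilibrium: R_X = ΣP − R_Y = 44 − 12.27 = 31.73 kN.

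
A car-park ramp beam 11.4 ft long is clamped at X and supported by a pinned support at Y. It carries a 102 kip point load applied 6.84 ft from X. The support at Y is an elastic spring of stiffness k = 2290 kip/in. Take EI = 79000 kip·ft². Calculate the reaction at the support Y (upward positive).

Take the reaction at Y as the redundant and release it; the primary structure is a cantilever fixed at X.
Deflection at Y on the released cantilever, summing each load's contribution:
  point load 102 at a = 6.84: Pa²(3L − a)/(6EI) = 21761/EI
Tip deflection under a unit load at Y: L³/(3EI) = 493.8/EI.
With EI = 79000 kip·ft²: δ_0 = 0.27545 ft and δ_{YY} = 0.006251 ft/kip.
Compatibility — the spring shortens by R_Y/k under the reaction it provides: δ_0 − R_Y·δ_{YY} = R_Y/k. With 1/k = 1/(2290×12) ft/kip = 0.000036 ft/kip, R_Y = δ_0 / (δ_{YY} + 1/k) = 0.27545 / (0.006251 + 0.000036) = 43.81 kip.

R_Y = 43.81 kip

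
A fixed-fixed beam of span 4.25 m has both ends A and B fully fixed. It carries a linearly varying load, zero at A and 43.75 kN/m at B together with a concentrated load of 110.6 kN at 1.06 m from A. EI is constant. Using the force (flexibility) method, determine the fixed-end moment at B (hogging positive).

M_B = 61.46 kN·m

Take the two fixed-end moments M_A, M_B as redundants; the released structure is the simple span AB.
On the primary (simply-supported) span, the end slopes from the loading are:
  at A: triangular load, peak 43.75: 7w₀L³/(360EI) = 65.3/EI
  at B: triangular load, peak 43.75: w₀L³/(45EI) = 74.63/EI
  at A: point load 110.6 at a = 1.06: Pab(L + b)/(6LEI) = 109.1/EI
  at B: point load 110.6 at a = 1.06: Pab(L + a)/(6LEI) = 77.88/EI
  θ_A0 = 174.4/EI,  θ_B0 = 152.5/EI
Flexibility coefficients: a unit moment at one end gives L/(3EI) there and L/(6EI) at the far end, so f₁₁ = f₂₂ = 1.417/EI and f₁₂ = f₂₁ = 0.7083/EI.
Compatibility — zero rotation at each built-in end:
  1.417 M_A + 0.7083 M_B = 174.4
  0.7083 M_A + 1.417 M_B = 152.5
Solving the pair gives M_A = 92.39 kN·m and M_B = 61.46 kN·m (hogging).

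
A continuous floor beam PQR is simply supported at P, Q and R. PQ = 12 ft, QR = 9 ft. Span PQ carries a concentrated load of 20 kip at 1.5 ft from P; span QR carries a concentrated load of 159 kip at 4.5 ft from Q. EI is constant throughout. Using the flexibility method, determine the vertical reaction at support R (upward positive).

R_R = 65.79 kip

Release continuity at Q by inserting a hinge; the redundant is the internal moment M_Q. The primary structure is two simply-supported spans PQ and QR.
Rotations at Q on the released spans (each span's end-slope, ×1/EI):
  span PQ: point load 20 at a = 1.5: Pab(L + a)/(6LEI) = 59.06/EI
  span QR: point load 159 at a = 4.5: Pab(L + b)/(6LEI) = 804.9/EI
  relative rotation θ_0 = (59.06 + 804.9)/EI = 864/EI
A unit hogging moment at Q produces rotation L₁/(3EI) + L₂/(3EI) = 7/EI.
Slope continuity at Q: θ_0 = M_Q·7/EI, so M_Q = 864/7 = 123.4 kip·ft (hogging).
Span QR, ΣM about R: R_Q^{QR}·9 = 715.5 + 123.4, so R_Q^{QR} = 93.21 kip and R_R = 159 − 93.21 = 65.79 kip.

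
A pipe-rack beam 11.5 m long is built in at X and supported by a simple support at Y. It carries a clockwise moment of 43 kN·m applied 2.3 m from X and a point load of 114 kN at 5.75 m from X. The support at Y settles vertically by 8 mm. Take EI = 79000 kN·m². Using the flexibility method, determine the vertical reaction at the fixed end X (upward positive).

R_X = 77.6 kN

Choose R_Y as the redundant. The primary structure is the cantilever fixed at X.
Downward deflection at the released point Y due to the loads:
  clockwise couple 43 at a = 2.3: M₀a(2L − a)/(2EI) = 1024/EI
  point load 114 at a = 5.75: Pa²(3L − a)/(6EI) = 18060/EI
  δ_0 = 19084/EI
Tip deflection under a unit load at Y: L³/(3EI) = 507/EI.
With EI = 79000 kN·m²: δ_0 = 0.24157 m and δ_{YY} = 0.006417 m/kN.
Compatibility — the beam at Y must follow the support down by 0.008 m: δ_0 − R_Y·δ_{YY} = 0.008, so R_Y = (0.24157 − 0.008)/0.006417 = 36.4 kN.
Vertical equilibrium: R_X = ΣP − R_Y = 114 − 36.4 = 77.6 kN.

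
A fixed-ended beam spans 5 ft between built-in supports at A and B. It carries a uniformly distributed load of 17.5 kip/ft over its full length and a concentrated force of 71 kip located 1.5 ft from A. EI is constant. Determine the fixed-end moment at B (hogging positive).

M_B = 58.82 kip·ft

Take the two fixed-end moments M_A, M_B as redundants; the released structure is the simple span AB.
On the primary (simply-supported) span, the end slopes from the loading are:
  at A: UDL 17.5: wL³/(24EI) = 91.15/EI
  at B: UDL 17.5: wL³/(24EI) = 91.15/EI
  at A: point load 71 at a = 1.5: Pab(L + b)/(6LEI) = 105.6/EI
  at B: point load 71 at a = 1.5: Pab(L + a)/(6LEI) = 80.76/EI
  θ_A0 = 196.8/EI,  θ_B0 = 171.9/EI
Flexibility coefficients: a unit moment at one end gives L/(3EI) there and L/(6EI) at the far end, so f₁₁ = f₂₂ = 1.667/EI and f₁₂ = f₂₁ = 0.8333/EI.
Compatibility — zero rotation at each built-in end:
  1.667 M_A + 0.8333 M_B = 196.8
  0.8333 M_A + 1.667 M_B = 171.9
Solving the pair gives M_A = 88.64 kip·ft and M_B = 58.82 kip·ft (hogging).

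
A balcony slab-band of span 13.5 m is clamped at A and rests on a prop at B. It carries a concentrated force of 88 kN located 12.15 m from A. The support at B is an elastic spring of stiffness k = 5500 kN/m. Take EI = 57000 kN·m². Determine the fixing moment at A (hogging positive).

M_A = 71.41 kN·m

Choose R_B as the redundant. The primary structure is the cantilever fixed at A.
Downward deflection at the released point B due to the loads:
  point load 88 at a = 12.15: Pa²(3L − a)/(6EI) = 61381/EI
Flexibility coefficient — unit upward force at B: δ_{BB} = L³/(3EI) = 820.1/EI.
With EI = 57000 kN·m²: δ_0 = 1.0769 m and δ_{BB} = 0.014388 m/kN.
Compatibility — the spring shortens by R_B/k under the reaction it provides: δ_0 − R_B·δ_{BB} = R_B/k. With 1/k = 0.000182 m/kN, R_B = δ_0 / (δ_{BB} + 1/k) = 1.0769 / (0.014388 + 0.000182) = 73.91 kN.
Moment equilibrium about A: M_A = Σ(load moments about A) − R_B·L = 1069 − 73.91×13.5 = 71.41 kN·m.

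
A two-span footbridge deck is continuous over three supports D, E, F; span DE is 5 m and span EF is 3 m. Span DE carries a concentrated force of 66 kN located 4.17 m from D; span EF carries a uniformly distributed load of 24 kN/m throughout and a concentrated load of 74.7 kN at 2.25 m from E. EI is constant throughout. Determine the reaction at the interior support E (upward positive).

R_E = 134.3 kN

Take M_E as the redundant. Released structure: two simple spans DE and EF with a hinge at E.
Rotations at E on the released spans (each span's end-slope, ×1/EI):
  span DE: point load 66 at a = 4.17: Pab(L + a)/(6LEI) = 69.82/EI
  span EF: UDL 24: wL³/(24EI) = 27/EI
  span EF: point load 74.7 at a = 2.25: Pab(L + b)/(6LEI) = 26.26/EI
  relative rotation θ_0 = (69.82 + 53.26)/EI = 123.1/EI
A unit hogging moment at E produces rotation L₁/(3EI) + L₂/(3EI) = 2.667/EI.
Compatibility: M_E·(L₁+L₂)/(3EI) = θ_0, giving M_E = 46.16 kN·m (hogging).
Span DE, ΣM about D with M_E applied at E: R_E^{DE}·5 = 275.2 + 46.16, so R_E^{DE} = 64.28 kN and R_D = 66 − 64.28 = 1.725 kN.
Span EF, ΣM about F: R_E^{EF}·3 = 164 + 46.16, so R_E^{EF} = 70.06 kN and R_F = 146.7 − 70.06 = 76.64 kN.
R_E = 64.28 + 70.06 = 134.3 kN.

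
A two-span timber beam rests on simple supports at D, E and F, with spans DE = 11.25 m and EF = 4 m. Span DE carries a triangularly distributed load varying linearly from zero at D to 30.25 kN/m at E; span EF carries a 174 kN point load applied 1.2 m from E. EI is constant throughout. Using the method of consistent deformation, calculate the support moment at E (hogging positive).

Take M_E as the redundant. Released structure: two simple spans DE and EF with a hinge at E.
End slopes at the hinge E, treating each span as simply supported:
  span DE: triangular load, peak 30.25: w₀L³/(45EI) = 957.1/EI
  span EF: point load 174 at a = 1.2: Pab(L + b)/(6LEI) = 165.6/EI
  relative rotation θ_0 = (957.1 + 165.6)/EI = 1123/EI
A unit hogging moment at E produces rotation L₁/(3EI) + L₂/(3EI) = 5.083/EI.
Compatibility: M_E·(L₁+L₂)/(3EI) = θ_0, giving M_E = 220.9 kN·m (hogging).

M_E = 220.9 kN·m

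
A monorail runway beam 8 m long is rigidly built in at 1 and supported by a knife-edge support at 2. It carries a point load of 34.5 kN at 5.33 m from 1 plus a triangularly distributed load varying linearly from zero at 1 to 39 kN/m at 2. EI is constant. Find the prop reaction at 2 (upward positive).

R_2 = 103.7 kN

Release the roller at 2. Primary structure: cantilever fixed at 1.
Downward deflection at the released point 2 due to the loads:
  point load 34.5 at a = 5.33: Pa²(3L − a)/(6EI) = 3050/EI
  triangular load, peak 39 at the free end: 11w₀L⁴/(120EI) = 14643/EI
  δ_0 = 17693/EI
Flexibility coefficient — unit upward force at 2: δ_{22} = L³/(3EI) = 170.7/EI.
Compatibility at 2: δ_0 − R_2·δ_{22} = 0, so R_2 = 17693/170.7 = 103.7 kN.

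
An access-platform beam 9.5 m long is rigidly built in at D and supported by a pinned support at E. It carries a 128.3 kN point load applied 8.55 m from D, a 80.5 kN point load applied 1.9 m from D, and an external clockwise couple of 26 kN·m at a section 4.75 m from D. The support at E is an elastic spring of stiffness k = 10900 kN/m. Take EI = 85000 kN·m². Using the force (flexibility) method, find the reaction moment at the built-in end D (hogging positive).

Choose R_E as the redundant. The primary structure is the cantilever fixed at D.
Deflection at E on the released cantilever, summing each load's contribution:
  point load 128.3 at a = 8.55: Pa²(3L − a)/(6EI) = 31185/EI
  point load 80.5 at a = 1.9: Pa²(3L − a)/(6EI) = 1288/EI
  clockwise couple 26 at a = 4.75: M₀a(2L − a)/(2EI) = 879.9/EI
  δ_0 = 33354/EI
Tip deflection under a unit load at E: L³/(3EI) = 285.8/EI.
With EI = 85000 kN·m²: δ_0 = 0.3924 m and δ_{EE} = 0.003362 m/kN.
Compatibility — the spring shortens by R_E/k under the reaction it provides: δ_0 − R_E·δ_{EE} = R_E/k. With 1/k = 0.000092 m/kN, R_E = δ_0 / (δ_{EE} + 1/k) = 0.3924 / (0.003362 + 0.000092) = 113.6 kN.
Moment equilibrium about D: M_D = Σ(load moments about D) − R_E·L = 1276 − 113.6×9.5 = 196.7 kN·m.

M_D = 196.7 kN·m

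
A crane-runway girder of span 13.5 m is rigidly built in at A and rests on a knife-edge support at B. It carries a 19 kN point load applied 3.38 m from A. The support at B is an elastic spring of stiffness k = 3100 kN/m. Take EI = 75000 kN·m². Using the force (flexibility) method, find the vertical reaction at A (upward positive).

R_A = 17.41 kN

Remove the prop at B; the released (primary) structure is a cantilever built in at A.
Primary-structure tip deflection at B by superposition:
  point load 19 at a = 3.38: Pa²(3L − a)/(6EI) = 1343/EI
Flexibility coefficient — unit upward force at B: δ_{BB} = L³/(3EI) = 820.1/EI.
With EI = 75000 kN·m²: δ_0 = 0.017905 m and δ_{BB} = 0.010935 m/kN.
Compatibility — the spring shortens by R_B/k under the reaction it provides: δ_0 − R_B·δ_{BB} = R_B/k. With 1/k = 0.000323 m/kN, R_B = δ_0 / (δ_{BB} + 1/k) = 0.017905 / (0.010935 + 0.000323) = 1.591 kN.
Vertical equilibrium: R_A = ΣP − R_B = 19 − 1.591 = 17.41 kN.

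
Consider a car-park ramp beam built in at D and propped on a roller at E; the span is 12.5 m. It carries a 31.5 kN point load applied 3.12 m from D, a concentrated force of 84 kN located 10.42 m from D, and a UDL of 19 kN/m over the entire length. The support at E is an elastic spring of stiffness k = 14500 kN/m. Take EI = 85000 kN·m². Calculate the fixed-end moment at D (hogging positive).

Remove the prop at E; the released (primary) structure is a cantilever built in at D.
Downward deflection at the released point E due to the loads:
  point load 31.5 at a = 3.12: Pa²(3L − a)/(6EI) = 1757/EI
  point load 84 at a = 10.42: Pa²(3L − a)/(6EI) = 41163/EI
  UDL 19: wL⁴/(8EI) = 57983/EI
  δ_0 = 100904/EI
Flexibility coefficient — unit upward force at E: δ_{EE} = L³/(3EI) = 651/EI.
With EI = 85000 kN·m²: δ_0 = 1.1871 m and δ_{EE} = 0.007659 m/kN.
Compatibility — the spring shortens by R_E/k under the reaction it provides: δ_0 − R_E·δ_{EE} = R_E/k. With 1/k = 0.000069 m/kN, R_E = δ_0 / (δ_{EE} + 1/k) = 1.1871 / (0.007659 + 0.000069) = 153.6 kN.
Moment equilibrium about D: M_D = Σ(load moments about D) − R_E·L = 2458 − 153.6×12.5 = 537.9 kN·m.

M_D = 537.9 kN·m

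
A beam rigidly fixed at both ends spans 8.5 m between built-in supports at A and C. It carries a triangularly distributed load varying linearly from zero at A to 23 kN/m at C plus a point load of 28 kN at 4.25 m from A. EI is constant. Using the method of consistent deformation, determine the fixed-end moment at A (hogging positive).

M_A = 85.14 kN·m

Release both end moments; the primary structure is a simply-supported span AC with redundants M_A and M_C.
On the primary (simply-supported) span, the end slopes from the loading are:
  at A: triangular load, peak 23: 7w₀L³/(360EI) = 274.7/EI
  at C: triangular load, peak 23: w₀L³/(45EI) = 313.9/EI
  at A: point load 28 at a = 4.25: Pab(L + b)/(6LEI) = 126.4/EI
  at C: point load 28 at a = 4.25: Pab(L + a)/(6LEI) = 126.4/EI
  θ_A0 = 401.1/EI,  θ_C0 = 440.3/EI
Flexibility coefficients: a unit moment at one end gives L/(3EI) there and L/(6EI) at the far end, so f₁₁ = f₂₂ = 2.833/EI and f₁₂ = f₂₁ = 1.417/EI.
Compatibility — zero rotation at each built-in end:
  2.833 M_A + 1.417 M_C = 401.1
  1.417 M_A + 2.833 M_C = 440.3
Solving the pair gives M_A = 85.14 kN·m and M_C = 112.8 kN·m (hogging).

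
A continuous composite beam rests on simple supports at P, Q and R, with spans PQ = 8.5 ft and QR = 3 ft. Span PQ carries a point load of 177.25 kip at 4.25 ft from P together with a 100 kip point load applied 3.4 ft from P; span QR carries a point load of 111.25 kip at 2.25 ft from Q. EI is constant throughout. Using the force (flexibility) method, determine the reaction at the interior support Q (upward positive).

Take M_Q as the redundant. Released structure: two simple spans PQ and QR with a hinge at Q.
Rotations at Q on the released spans (each span's end-slope, ×1/EI):
  span PQ: point load 177.25 at a = 4.25: Pab(L + a)/(6LEI) = 800.4/EI
  span PQ: point load 100 at a = 3.4: Pab(L + a)/(6LEI) = 404.6/EI
  span QR: point load 111.25 at a = 2.25: Pab(L + b)/(6LEI) = 39.11/EI
  relative rotation θ_0 = (1205 + 39.11)/EI = 1244/EI
A unit hogging moment at Q produces rotation L₁/(3EI) + L₂/(3EI) = 3.833/EI.
Slope continuity at Q: θ_0 = M_Q·3.833/EI, so M_Q = 1244/3.833 = 324.5 kip·ft (hogging).
Span PQ, ΣM about P with M_Q applied at Q: R_Q^{PQ}·8.5 = 1093 + 324.5, so R_Q^{PQ} = 166.8 kip and R_P = 277.2 − 166.8 = 110.4 kip.
Span QR, ΣM about R: R_Q^{QR}·3 = 83.44 + 324.5, so R_Q^{QR} = 136 kip and R_R = 111.2 − 136 = -24.75 kip.
R_Q = 166.8 + 136 = 302.8 kip.

R_Q = 302.8 kip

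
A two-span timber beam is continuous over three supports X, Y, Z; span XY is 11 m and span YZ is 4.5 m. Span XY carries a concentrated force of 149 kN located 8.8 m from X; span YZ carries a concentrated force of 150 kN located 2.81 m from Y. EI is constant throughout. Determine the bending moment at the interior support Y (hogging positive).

M_Y = 199.1 kN·m

Release continuity at Y by inserting a hinge; the redundant is the internal moment M_Y. The primary structure is two simply-supported spans XY and YZ.
End slopes at the hinge Y, treating each span as simply supported:
  span XY: point load 149 at a = 8.8: Pab(L + a)/(6LEI) = 865.4/EI
  span YZ: point load 150 at a = 2.81: Pab(L + b)/(6LEI) = 163.3/EI
  relative rotation θ_0 = (865.4 + 163.3)/EI = 1029/EI
A unit hogging moment at Y produces rotation L₁/(3EI) + L₂/(3EI) = 5.167/EI.
Compatibility: M_Y·(L₁+L₂)/(3EI) = θ_0, giving M_Y = 199.1 kN·m (hogging).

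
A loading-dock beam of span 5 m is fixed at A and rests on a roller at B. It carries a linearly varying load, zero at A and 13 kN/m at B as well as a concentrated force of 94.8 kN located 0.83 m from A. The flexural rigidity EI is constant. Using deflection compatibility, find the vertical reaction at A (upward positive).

Choose R_B as the redundant. The primary structure is the cantilever fixed at A.
Free-end deflection of the primary structure under the applied loading (downward +):
  triangular load, peak 13 at the free end: 11w₀L⁴/(120EI) = 744.8/EI
  point load 94.8 at a = 0.83: Pa²(3L − a)/(6EI) = 154.2/EI
  δ_0 = 899/EI
Tip deflection under a unit load at B: L³/(3EI) = 41.67/EI.
The prop prevents deflection at B: R_B = δ_0/δ_{BB} = 899/41.67 = 21.58 kN.
Vertical equilibrium: R_A = ΣP − R_B = 127.3 − 21.58 = 105.7 kN.

R_A = 105.7 kN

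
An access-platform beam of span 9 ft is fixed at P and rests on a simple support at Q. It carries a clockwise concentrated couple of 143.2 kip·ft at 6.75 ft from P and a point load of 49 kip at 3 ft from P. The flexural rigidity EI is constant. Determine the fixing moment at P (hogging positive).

Remove the prop at Q; the released (primary) structure is a cantilever built in at P.
Deflection at Q on the released cantilever, summing each load's contribution:
  clockwise couple 143.2 at a = 6.75: M₀a(2L − a)/(2EI) = 5437/EI
  point load 49 at a = 3: Pa²(3L − a)/(6EI) = 1764/EI
  δ_0 = 7201/EI
Tip deflection under a unit load at Q: L³/(3EI) = 243/EI.
The prop prevents deflection at Q: R_Q = δ_0/δ_{QQ} = 7201/243 = 29.63 kip.
Moment equilibrium about P: M_P = Σ(load moments about P) − R_Q·L = 290.2 − 29.63×9 = 23.49 kip·ft.

M_P = 23.49 kip·ft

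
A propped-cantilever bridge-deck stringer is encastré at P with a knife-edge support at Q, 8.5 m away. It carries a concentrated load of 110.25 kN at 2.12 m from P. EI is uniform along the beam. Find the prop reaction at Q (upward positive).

R_Q = 9.432 kN

Choose R_Q as the redundant. The primary structure is the cantilever fixed at P.
Deflection at Q on the released cantilever, summing each load's contribution:
  point load 110.25 at a = 2.12: Pa²(3L − a)/(6EI) = 1931/EI
Tip deflection under a unit load at Q: L³/(3EI) = 204.7/EI.
Compatibility at Q: δ_0 − R_Q·δ_{QQ} = 0, so R_Q = 1931/204.7 = 9.432 kN.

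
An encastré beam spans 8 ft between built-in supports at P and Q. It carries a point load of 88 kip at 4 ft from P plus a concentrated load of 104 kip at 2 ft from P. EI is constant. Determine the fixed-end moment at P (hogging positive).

Release both end moments; the primary structure is a simply-supported span PQ with redundants M_P and M_Q.
Simple-span end rotations at P and Q under the given loads:
  at P: point load 88 at a = 4: Pab(L + b)/(6LEI) = 352/EI
  at Q: point load 88 at a = 4: Pab(L + a)/(6LEI) = 352/EI
  at P: point load 104 at a = 2: Pab(L + b)/(6LEI) = 364/EI
  at Q: point load 104 at a = 2: Pab(L + a)/(6LEI) = 260/EI
  θ_P0 = 716/EI,  θ_Q0 = 612/EI
Flexibility coefficients: a unit moment at one end gives L/(3EI) there and L/(6EI) at the far end, so f₁₁ = f₂₂ = 2.667/EI and f₁₂ = f₂₁ = 1.333/EI.
Compatibility — zero rotation at each built-in end:
  2.667 M_P + 1.333 M_Q = 716
  1.333 M_P + 2.667 M_Q = 612
Solving the pair gives M_P = 205 kip·ft and M_Q = 127 kip·ft (hogging).

M_P = 205 kip·ft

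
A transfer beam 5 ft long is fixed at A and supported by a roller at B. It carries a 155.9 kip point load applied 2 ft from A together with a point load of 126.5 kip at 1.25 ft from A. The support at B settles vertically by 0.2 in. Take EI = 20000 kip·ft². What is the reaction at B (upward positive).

R_B = 35.3 kip

Release the roller at B. Primary structure: cantilever fixed at A.
Downward deflection at the released point B due to the loads:
  point load 155.9 at a = 2: Pa²(3L − a)/(6EI) = 1351/EI
  point load 126.5 at a = 1.25: Pa²(3L − a)/(6EI) = 453/EI
  δ_0 = 1804/EI
Flexibility coefficient — unit upward force at B: δ_{BB} = L³/(3EI) = 41.67/EI.
With EI = 20000 kip·ft²: δ_0 = 0.090205 ft and δ_{BB} = 0.002083 ft/kip.
Compatibility — the beam at B must follow the support down by 0.01667 ft: δ_0 − R_B·δ_{BB} = 0.01667, so R_B = (0.090205 − 0.01667)/0.002083 = 35.3 kip.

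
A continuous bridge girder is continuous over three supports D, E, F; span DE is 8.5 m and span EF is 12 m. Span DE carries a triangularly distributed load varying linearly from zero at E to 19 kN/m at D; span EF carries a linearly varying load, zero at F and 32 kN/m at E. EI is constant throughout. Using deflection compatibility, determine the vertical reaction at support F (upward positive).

Take M_E as the redundant. Released structure: two simple spans DE and EF with a hinge at E.
End slopes at the hinge E, treating each span as simply supported:
  span DE: triangular load, peak 19: 7w₀L³/(360EI) = 226.9/EI
  span EF: triangular load, peak 32: w₀L³/(45EI) = 1229/EI
  relative rotation θ_0 = (226.9 + 1229)/EI = 1456/EI
A unit hogging moment at E produces rotation L₁/(3EI) + L₂/(3EI) = 6.833/EI.
Compatibility: M_E·(L₁+L₂)/(3EI) = θ_0, giving M_E = 213 kN·m (hogging).
Span EF, ΣM about F: R_E^{EF}·12 = 1536 + 213, so R_E^{EF} = 145.8 kN and R_F = 192 − 145.8 = 46.25 kN.

R_F = 46.25 kN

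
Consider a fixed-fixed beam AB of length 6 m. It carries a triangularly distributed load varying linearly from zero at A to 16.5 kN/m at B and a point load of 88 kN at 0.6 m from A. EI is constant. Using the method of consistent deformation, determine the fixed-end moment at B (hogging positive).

M_B = 34.45 kN·m

Release both end moments; the primary structure is a simply-supported span AB with redundants M_A and M_B.
On the primary (simply-supported) span, the end slopes from the loading are:
  at A: triangular load, peak 16.5: 7w₀L³/(360EI) = 69.3/EI
  at B: triangular load, peak 16.5: w₀L³/(45EI) = 79.2/EI
  at A: point load 88 at a = 0.6: Pab(L + b)/(6LEI) = 90.29/EI
  at B: point load 88 at a = 0.6: Pab(L + a)/(6LEI) = 52.27/EI
  θ_A0 = 159.6/EI,  θ_B0 = 131.5/EI
Flexibility coefficients: a unit moment at one end gives L/(3EI) there and L/(6EI) at the far end, so f₁₁ = f₂₂ = 2/EI and f₁₂ = f₂₁ = 1/EI.
Compatibility — zero rotation at each built-in end:
  2 M_A + 1 M_B = 159.6
  1 M_A + 2 M_B = 131.5
Solving the pair gives M_A = 62.57 kN·m and M_B = 34.45 kN·m (hogging).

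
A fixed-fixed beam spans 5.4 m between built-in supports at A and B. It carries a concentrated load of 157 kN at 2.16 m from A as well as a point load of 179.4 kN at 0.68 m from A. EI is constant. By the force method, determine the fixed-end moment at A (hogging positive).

Release both end moments; the primary structure is a simply-supported span AB with redundants M_A and M_B.
On the primary (simply-supported) span, the end slopes from the loading are:
  at A: point load 157 at a = 2.16: Pab(L + b)/(6LEI) = 293/EI
  at B: point load 157 at a = 2.16: Pab(L + a)/(6LEI) = 256.4/EI
  at A: point load 179.4 at a = 0.68: Pab(L + b)/(6LEI) = 179.8/EI
  at B: point load 179.4 at a = 0.68: Pab(L + a)/(6LEI) = 108.1/EI
  θ_A0 = 472.8/EI,  θ_B0 = 364.4/EI
Flexibility coefficients: a unit moment at one end gives L/(3EI) there and L/(6EI) at the far end, so f₁₁ = f₂₂ = 1.8/EI and f₁₂ = f₂₁ = 0.9/EI.
Compatibility — zero rotation at each built-in end:
  1.8 M_A + 0.9 M_B = 472.8
  0.9 M_A + 1.8 M_B = 364.4
Solving the pair gives M_A = 215.3 kN·m and M_B = 94.82 kN·m (hogging).

M_A = 215.3 kN·m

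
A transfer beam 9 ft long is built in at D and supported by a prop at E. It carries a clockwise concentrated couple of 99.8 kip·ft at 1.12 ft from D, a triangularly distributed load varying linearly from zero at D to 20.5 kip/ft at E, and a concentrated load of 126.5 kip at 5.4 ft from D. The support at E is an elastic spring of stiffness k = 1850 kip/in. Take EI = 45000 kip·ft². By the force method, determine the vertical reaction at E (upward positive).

R_E = 108.4 kip

Release the roller at E. Primary structure: cantilever fixed at D.
Free-end deflection of the primary structure under the applied loading (downward +):
  clockwise couple 99.8 at a = 1.12: M₀a(2L − a)/(2EI) = 943.4/EI
  triangular load, peak 20.5 at the free end: 11w₀L⁴/(120EI) = 12329/EI
  point load 126.5 at a = 5.4: Pa²(3L − a)/(6EI) = 13279/EI
  δ_0 = 26552/EI
Tip deflection under a unit load at E: L³/(3EI) = 243/EI.
With EI = 45000 kip·ft²: δ_0 = 0.59005 ft and δ_{EE} = 0.0054 ft/kip.
Compatibility — the spring shortens by R_E/k under the reaction it provides: δ_0 − R_E·δ_{EE} = R_E/k. With 1/k = 1/(1850×12) ft/kip = 0.000045 ft/kip, R_E = δ_0 / (δ_{EE} + 1/k) = 0.59005 / (0.0054 + 0.000045) = 108.4 kip.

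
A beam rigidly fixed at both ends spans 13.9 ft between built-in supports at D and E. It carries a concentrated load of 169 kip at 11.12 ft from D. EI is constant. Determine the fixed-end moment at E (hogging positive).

Release both end moments; the primary structure is a simply-supported span DE with redundants M_D and M_E.
End rotations of the released simple span under the applied load (×1/EI):
  at D: point load 169 at a = 11.12: Pab(L + b)/(6LEI) = 1045/EI
  at E: point load 169 at a = 11.12: Pab(L + a)/(6LEI) = 1567/EI
  θ_D0 = 1045/EI,  θ_E0 = 1567/EI
Flexibility coefficients: a unit moment at one end gives L/(3EI) there and L/(6EI) at the far end, so f₁₁ = f₂₂ = 4.633/EI and f₁₂ = f₂₁ = 2.317/EI.
Compatibility — zero rotation at each built-in end:
  4.633 M_D + 2.317 M_E = 1045
  2.317 M_D + 4.633 M_E = 1567
Solving the pair gives M_D = 75.17 kip·ft and M_E = 300.7 kip·ft (hogging).

M_E = 300.7 kip·ft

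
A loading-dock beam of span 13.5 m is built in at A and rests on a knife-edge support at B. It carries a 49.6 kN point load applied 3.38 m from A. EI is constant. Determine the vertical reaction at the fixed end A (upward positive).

R_A = 45.33 kN

Release the roller at B. Primary structure: cantilever fixed at A.
Downward deflection at the released point B due to the loads:
  point load 49.6 at a = 3.38: Pa²(3L − a)/(6EI) = 3506/EI
Tip deflection under a unit load at B: L³/(3EI) = 820.1/EI.
Compatibility at B: δ_0 − R_B·δ_{BB} = 0, so R_B = 3506/820.1 = 4.275 kN.
Vertical equilibrium: R_A = ΣP − R_B = 49.6 − 4.275 = 45.33 kN.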